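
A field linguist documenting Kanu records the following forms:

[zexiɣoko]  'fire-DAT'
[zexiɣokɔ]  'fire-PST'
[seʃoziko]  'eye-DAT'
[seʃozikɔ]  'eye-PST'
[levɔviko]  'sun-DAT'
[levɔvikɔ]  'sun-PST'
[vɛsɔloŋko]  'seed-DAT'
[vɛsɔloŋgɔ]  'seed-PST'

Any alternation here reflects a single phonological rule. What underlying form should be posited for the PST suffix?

The PST morpheme has two allomorphs, [-gɔ] and [-kɔ].
The DAT suffix, which begins with [k], is invariant after every stem; so [k] is not altered by any rule here.
The PST suffix is therefore /-gɔ/ underlyingly, with post-vocalic devoicing: voiced stops become voiceless after a vowel.

/-gɔ/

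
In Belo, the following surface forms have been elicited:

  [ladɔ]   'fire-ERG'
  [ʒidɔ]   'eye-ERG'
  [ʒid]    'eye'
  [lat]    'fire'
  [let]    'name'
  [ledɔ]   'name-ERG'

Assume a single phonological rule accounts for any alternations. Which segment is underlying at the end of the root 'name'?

The root 'name' surfaces as [let] and [ledɔ], with a stem-final [t] ~ [d] alternation.
But 'eye' keeps [d] in both environments ([ʒid], [ʒidɔ]), so there is no rule changing /d/ to [t] in isolation.
The underlying segment must be /t/; voiceless stops become voiced between vowels, yielding [d] there.

/t/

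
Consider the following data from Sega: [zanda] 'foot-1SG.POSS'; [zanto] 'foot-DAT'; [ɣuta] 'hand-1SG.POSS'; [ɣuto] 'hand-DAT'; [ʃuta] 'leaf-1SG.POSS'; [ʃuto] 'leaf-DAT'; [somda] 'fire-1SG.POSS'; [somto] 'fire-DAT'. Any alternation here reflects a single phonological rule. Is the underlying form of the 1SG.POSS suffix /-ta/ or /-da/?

/-da/

The 1SG.POSS morpheme has two allomorphs, [-da] and [-ta].
The DAT suffix, which begins with [t], is invariant after every stem; so [t] is not altered by any rule here.
The 1SG.POSS suffix is therefore /-da/ underlyingly, with post-vocalic devoicing: voiced stops become voiceless after a vowel.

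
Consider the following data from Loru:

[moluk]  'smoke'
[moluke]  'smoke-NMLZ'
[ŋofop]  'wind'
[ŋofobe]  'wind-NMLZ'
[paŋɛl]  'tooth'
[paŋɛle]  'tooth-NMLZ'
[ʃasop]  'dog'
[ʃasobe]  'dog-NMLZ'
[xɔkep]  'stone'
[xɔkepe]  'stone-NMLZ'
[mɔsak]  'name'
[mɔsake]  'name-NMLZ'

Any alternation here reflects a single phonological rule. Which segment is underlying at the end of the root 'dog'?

The root 'dog' surfaces as [ʃasop] and [ʃasobe], with a stem-final [p] ~ [b] alternation.
But 'stone' keeps [p] in both environments ([xɔkep], [xɔkepe]), so there is no rule changing /p/ to [b] before the NMLZ suffix.
Therefore /b/ is basic and [p] is derived by word-final obstruent devoicing (voiced obstruents become voiceless word-finally).

/b/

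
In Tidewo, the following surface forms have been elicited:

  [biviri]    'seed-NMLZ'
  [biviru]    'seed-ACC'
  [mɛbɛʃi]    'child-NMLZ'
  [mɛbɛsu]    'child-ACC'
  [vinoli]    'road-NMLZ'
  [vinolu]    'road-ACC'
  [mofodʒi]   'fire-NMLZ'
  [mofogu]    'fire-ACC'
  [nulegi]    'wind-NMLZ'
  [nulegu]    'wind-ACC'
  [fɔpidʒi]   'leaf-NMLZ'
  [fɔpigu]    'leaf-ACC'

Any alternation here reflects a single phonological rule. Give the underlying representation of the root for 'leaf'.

/fɔpidʒ/

The root 'leaf' surfaces as [fɔpidʒi] and [fɔpigu], with a stem-final [dʒ] ~ [g] alternation.
The stem 'wind' ([nulegi], [nulegu]) shows [g] unchanged in both environments, so [g] cannot be basic with [dʒ] derived before the NMLZ suffix.
Therefore /dʒ/ is basic and [g] is derived by depalatalization (palato-alveolar /dʒ/ and /ʃ/ become [g] and [s] when no front vowel follows).
The underlying form of 'leaf' is therefore /fɔpidʒ/.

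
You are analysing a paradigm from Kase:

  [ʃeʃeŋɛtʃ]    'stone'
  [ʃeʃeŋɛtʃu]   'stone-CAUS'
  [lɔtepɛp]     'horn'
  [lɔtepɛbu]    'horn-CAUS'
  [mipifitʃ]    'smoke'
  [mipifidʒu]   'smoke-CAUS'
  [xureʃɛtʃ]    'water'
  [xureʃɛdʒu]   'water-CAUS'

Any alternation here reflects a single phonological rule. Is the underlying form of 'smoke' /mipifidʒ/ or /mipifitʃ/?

'smoke' shows [tʃ] ~ [dʒ] at the end of the stem ([mipifitʃ] vs [mipifidʒu]).
Compare 'stone', with invariant [tʃ] in [ʃeʃeŋɛtʃ] and [ʃeʃeŋɛtʃu]: an analysis with underlying /tʃ/ and a rule producing [dʒ] before the CAUS suffix would wrongly predict alternation here too.
The alternation reflects word-final obstruent devoicing: voiced obstruents become voiceless word-finally. /dʒ/ is underlying.

/mipifidʒ/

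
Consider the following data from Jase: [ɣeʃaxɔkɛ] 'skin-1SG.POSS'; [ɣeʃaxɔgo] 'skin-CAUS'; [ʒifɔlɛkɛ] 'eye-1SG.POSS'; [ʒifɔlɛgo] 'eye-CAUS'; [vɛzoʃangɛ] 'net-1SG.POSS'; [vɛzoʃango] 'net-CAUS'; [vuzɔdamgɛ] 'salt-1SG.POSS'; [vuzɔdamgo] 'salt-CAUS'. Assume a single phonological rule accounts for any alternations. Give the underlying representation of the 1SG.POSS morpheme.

The 1SG.POSS morpheme has two allomorphs, [-gɛ] and [-kɛ].
By contrast the CAUS suffix keeps its initial [g] throughout — that segment must be underlying.
So the underlying form is /-kɛ/, and voiceless stops become voiced after a nasal.

/-kɛ/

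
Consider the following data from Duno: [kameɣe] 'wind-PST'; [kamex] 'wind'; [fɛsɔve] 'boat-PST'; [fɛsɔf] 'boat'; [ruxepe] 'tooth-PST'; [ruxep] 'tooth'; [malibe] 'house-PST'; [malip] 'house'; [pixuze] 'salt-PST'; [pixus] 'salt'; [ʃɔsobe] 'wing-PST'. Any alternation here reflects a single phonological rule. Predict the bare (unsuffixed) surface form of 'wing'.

[ʃɔsop]

'house' shows [b] ~ [p] at the end of the stem ([malibe] vs [malip]).
Compare 'tooth', with invariant [p] in [ruxepe] and [ruxep]: an analysis with underlying /p/ and a rule producing [b] before the PST suffix would wrongly predict alternation here too.
The underlying segment must be /b/; voiced obstruents become voiceless word-finally, yielding [p] there.
From [ʃɔsobe] the stem 'wing' is /ʃɔsob/; word-finally this yields [ʃɔsop].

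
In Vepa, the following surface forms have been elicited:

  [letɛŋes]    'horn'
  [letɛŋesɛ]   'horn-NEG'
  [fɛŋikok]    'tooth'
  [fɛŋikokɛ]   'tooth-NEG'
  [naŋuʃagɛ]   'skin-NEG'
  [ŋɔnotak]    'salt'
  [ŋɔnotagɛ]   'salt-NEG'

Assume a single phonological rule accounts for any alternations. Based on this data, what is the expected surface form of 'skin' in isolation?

[naŋuʃak]

In [ŋɔnotak] and [ŋɔnotagɛ] the final segment of 'salt' alternates: [k] ~ [g].
Compare 'tooth', with invariant [k] in [fɛŋikok] and [fɛŋikokɛ]: an analysis with underlying /k/ and a rule producing [g] before the NEG suffix would wrongly predict alternation here too.
So /g/ is underlying, and a rule of word-final obstruent devoicing — voiced obstruents become voiceless word-finally — gives [k].
From [naŋuʃagɛ] the stem 'skin' is /naŋuʃag/; word-finally this yields [naŋuʃak].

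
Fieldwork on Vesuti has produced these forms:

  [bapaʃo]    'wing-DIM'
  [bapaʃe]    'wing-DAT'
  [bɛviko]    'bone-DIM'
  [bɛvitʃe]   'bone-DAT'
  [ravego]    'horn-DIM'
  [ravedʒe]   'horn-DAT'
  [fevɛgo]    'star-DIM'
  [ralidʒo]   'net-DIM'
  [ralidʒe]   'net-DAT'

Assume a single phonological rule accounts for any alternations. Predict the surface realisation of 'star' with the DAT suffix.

The root 'horn' surfaces as [ravego] and [ravedʒe], with a stem-final [g] ~ [dʒ] alternation.
Compare 'net', with invariant [dʒ] in [ralidʒo] and [ralidʒe]: an analysis with underlying /dʒ/ and a rule producing [g] before the DIM suffix would wrongly predict alternation here too.
So /g/ is underlying, and a rule of palatalization before a front vowel — /k/ and /g/ become palato-alveolar [tʃ] and [dʒ] before a front vowel — gives [dʒ].
From [fevɛgo] the stem 'star' is /fevɛg/; before a front vowel this yields [fevɛdʒe].

[fevɛdʒe]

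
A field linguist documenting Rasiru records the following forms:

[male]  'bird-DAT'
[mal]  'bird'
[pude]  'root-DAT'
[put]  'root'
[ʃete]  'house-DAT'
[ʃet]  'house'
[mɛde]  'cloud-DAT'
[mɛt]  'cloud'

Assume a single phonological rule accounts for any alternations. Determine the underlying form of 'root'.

The stem for 'root' ends in [d] in [pude] but [t] in [put].
Compare 'house', with invariant [t] in [ʃete] and [ʃet]: an analysis with underlying /t/ and a rule producing [d] before the DAT suffix would wrongly predict alternation here too.
So /d/ is underlying, and a rule of word-final obstruent devoicing — voiced obstruents become voiceless word-finally — gives [t].
Hence 'root' is /pud/ underlyingly.

/pud/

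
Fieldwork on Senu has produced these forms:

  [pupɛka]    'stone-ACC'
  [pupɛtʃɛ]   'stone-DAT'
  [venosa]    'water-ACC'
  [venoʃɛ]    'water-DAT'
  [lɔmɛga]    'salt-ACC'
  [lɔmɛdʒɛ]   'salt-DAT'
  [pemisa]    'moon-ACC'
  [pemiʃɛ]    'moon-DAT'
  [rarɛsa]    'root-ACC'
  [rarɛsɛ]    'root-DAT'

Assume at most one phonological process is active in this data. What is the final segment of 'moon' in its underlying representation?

/ʃ/

The root 'moon' surfaces as [pemisa] and [pemiʃɛ], with a stem-final [s] ~ [ʃ] alternation.
If /s/ were underlying and a rule turned it into [ʃ] before the DAT suffix, 'root' would also alternate; but it has [s] in both [rarɛsa] and [rarɛsɛ].
The alternation reflects depalatalization: palato-alveolar /tʃ/, /dʒ/ and /ʃ/ become [k], [g] and [s] when no front vowel follows. /ʃ/ is underlying.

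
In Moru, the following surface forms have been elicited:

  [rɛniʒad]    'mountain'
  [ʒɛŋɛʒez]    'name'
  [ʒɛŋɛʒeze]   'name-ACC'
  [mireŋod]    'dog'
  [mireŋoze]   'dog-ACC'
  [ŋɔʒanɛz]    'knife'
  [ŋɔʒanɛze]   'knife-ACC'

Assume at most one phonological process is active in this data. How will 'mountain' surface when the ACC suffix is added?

The stem for 'dog' ends in [d] in [mireŋod] but [z] in [mireŋoze].
The stem 'name' ([ʒɛŋɛʒez], [ʒɛŋɛʒeze]) shows [z] unchanged in both environments, so [z] cannot be basic with [d] derived in isolation.
The underlying segment must be /d/; voiced stops become fricatives between vowels, yielding [z] there.
The one attested form of 'mountain', [rɛniʒad], shows underlying /rɛniʒad/. Applying the same rule between vowels gives [rɛniʒaze].

[rɛniʒaze]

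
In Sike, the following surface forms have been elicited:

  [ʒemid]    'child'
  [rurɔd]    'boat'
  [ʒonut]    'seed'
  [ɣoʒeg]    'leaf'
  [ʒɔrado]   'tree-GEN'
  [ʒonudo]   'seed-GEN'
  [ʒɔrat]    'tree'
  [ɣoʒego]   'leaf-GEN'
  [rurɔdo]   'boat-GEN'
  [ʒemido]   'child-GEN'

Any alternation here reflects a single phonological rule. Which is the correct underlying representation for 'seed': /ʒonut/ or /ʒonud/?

/ʒonut/

The root 'seed' surfaces as [ʒonut] and [ʒonudo], with a stem-final [t] ~ [d] alternation.
But 'boat' keeps [d] in both environments ([rurɔd], [rurɔdo]), so there is no rule changing /d/ to [t] in isolation.
The underlying segment must be /t/; voiceless stops become voiced between vowels, yielding [d] there.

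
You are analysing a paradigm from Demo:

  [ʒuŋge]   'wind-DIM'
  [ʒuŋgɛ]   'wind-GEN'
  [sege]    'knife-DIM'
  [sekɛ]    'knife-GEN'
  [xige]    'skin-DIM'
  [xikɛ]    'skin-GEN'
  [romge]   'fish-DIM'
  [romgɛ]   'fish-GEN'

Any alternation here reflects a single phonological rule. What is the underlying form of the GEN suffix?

The GEN morpheme has two allomorphs, [-gɛ] and [-kɛ].
The DIM suffix, which begins with [g], is invariant after every stem; so [g] is not altered by any rule here.
The GEN suffix is therefore /-kɛ/ underlyingly, with post-nasal voicing: voiceless stops become voiced after a nasal.

/-kɛ/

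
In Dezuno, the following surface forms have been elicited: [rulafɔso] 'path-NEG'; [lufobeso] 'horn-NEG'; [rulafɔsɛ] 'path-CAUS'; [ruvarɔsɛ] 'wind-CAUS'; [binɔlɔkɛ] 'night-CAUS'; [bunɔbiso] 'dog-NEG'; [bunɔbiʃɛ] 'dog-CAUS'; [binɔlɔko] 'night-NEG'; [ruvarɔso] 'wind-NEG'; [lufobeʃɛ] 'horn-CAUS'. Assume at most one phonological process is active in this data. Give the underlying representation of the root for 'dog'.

The root 'dog' surfaces as [bunɔbiʃɛ] and [bunɔbiso], with a stem-final [ʃ] ~ [s] alternation.
If /s/ were underlying and a rule turned it into [ʃ] before the CAUS suffix, 'path' would also alternate; but it has [s] in both [rulafɔsɛ] and [rulafɔso].
The underlying segment must be /ʃ/; palato-alveolar /ʃ/ becomes [s] when no front vowel follows, yielding [s] there.
So 'dog' = /bunɔbiʃ/.

/bunɔbiʃ/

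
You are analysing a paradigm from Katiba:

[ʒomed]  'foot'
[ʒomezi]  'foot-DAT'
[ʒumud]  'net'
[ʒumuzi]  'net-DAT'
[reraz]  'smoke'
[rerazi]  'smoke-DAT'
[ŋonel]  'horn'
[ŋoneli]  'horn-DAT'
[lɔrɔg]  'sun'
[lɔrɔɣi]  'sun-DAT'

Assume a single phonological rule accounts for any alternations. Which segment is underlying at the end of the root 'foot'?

The root 'foot' surfaces as [ʒomed] and [ʒomezi], with a stem-final [d] ~ [z] alternation.
If /z/ were underlying and a rule turned it into [d] in isolation, 'smoke' would also alternate; but it has [z] in both [reraz] and [rerazi].
The underlying segment must be /d/; voiced stops become fricatives between vowels, yielding [z] there.

/d/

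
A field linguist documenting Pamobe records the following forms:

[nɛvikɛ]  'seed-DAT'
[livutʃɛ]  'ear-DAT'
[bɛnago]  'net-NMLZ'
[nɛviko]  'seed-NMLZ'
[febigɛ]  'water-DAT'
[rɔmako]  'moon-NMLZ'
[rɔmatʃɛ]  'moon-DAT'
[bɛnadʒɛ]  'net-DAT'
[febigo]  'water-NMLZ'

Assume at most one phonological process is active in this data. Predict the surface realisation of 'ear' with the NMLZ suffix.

The root 'moon' surfaces as [rɔmako] and [rɔmatʃɛ], with a stem-final [k] ~ [tʃ] alternation.
Compare 'seed', with invariant [k] in [nɛviko] and [nɛvikɛ]: an analysis with underlying /k/ and a rule producing [tʃ] before the DAT suffix would wrongly predict alternation here too.
So /tʃ/ is underlying, and a rule of depalatalization — palato-alveolar /tʃ/ and /dʒ/ become [k] and [g] when no front vowel follows — gives [k].
The one attested form of 'ear', [livutʃɛ], shows underlying /livutʃ/. Applying the same rule when no front vowel follows gives [livuko].

[livuko]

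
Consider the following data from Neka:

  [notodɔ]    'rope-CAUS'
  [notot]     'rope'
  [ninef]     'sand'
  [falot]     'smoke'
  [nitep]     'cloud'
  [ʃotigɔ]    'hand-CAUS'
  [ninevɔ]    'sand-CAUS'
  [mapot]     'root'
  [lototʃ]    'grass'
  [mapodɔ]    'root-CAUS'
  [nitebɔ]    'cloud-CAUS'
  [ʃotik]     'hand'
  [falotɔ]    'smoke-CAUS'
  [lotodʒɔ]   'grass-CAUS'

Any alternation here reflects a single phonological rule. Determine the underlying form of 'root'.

The stem for 'root' ends in [t] in [mapot] but [d] in [mapodɔ].
If /t/ were underlying and a rule turned it into [d] before the CAUS suffix, 'smoke' would also alternate; but it has [t] in both [falot] and [falotɔ].
So /d/ is underlying, and a rule of word-final obstruent devoicing — voiced obstruents become voiceless word-finally — gives [t].

/mapod/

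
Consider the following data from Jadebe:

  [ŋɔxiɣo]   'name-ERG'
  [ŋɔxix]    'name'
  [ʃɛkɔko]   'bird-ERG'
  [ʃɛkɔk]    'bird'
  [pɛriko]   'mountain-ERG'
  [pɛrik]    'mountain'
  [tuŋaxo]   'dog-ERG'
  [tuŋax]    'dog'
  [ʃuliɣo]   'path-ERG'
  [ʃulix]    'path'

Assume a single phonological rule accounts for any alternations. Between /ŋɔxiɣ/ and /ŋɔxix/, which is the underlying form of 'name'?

The root 'name' surfaces as [ŋɔxiɣo] and [ŋɔxix], with a stem-final [ɣ] ~ [x] alternation.
Compare 'dog', with invariant [x] in [tuŋaxo] and [tuŋax]: an analysis with underlying /x/ and a rule producing [ɣ] before the ERG suffix would wrongly predict alternation here too.
The underlying segment must be /ɣ/; voiced obstruents become voiceless word-finally, yielding [x] there.

/ŋɔxiɣ/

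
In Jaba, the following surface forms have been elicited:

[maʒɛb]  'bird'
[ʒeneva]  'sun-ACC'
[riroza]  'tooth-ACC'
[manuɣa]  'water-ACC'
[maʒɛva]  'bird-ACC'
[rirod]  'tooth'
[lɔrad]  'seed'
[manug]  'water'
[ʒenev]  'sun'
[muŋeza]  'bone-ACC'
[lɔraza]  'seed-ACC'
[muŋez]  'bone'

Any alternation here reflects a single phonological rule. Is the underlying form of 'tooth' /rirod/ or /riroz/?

'tooth' shows [d] ~ [z] at the end of the stem ([rirod] vs [riroza]).
The stem 'bone' ([muŋez], [muŋeza]) shows [z] unchanged in both environments, so [z] cannot be basic with [d] derived in isolation.
The underlying segment must be /d/; voiced stops become fricatives between vowels, yielding [z] there.

/rirod/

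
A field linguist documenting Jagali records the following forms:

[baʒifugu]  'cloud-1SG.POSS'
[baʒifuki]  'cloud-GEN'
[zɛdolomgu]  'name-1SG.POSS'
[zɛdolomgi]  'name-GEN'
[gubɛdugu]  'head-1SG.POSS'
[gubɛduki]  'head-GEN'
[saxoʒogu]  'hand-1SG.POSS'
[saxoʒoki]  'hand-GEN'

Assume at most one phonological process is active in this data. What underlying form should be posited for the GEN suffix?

The GEN suffix surfaces as [-gi] and [-ki], depending on the final segment of the stem.
The 1SG.POSS suffix, which begins with [g], is invariant after every stem; so [g] is not altered by any rule here.
So the underlying form is /-ki/, and voiceless stops become voiced after a nasal.

/-ki/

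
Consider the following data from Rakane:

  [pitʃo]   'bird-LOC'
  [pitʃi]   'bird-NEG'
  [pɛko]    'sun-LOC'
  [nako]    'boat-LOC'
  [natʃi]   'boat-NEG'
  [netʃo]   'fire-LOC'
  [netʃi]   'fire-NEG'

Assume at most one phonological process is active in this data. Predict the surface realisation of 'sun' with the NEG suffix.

[pɛtʃi]

In [nako] and [natʃi] the final segment of 'boat' alternates: [k] ~ [tʃ].
But 'bird' keeps [tʃ] in both environments ([pitʃo], [pitʃi]), so there is no rule changing /tʃ/ to [k] before the LOC suffix.
So /k/ is underlying, and a rule of palatalization before a front vowel — /k/ becomes palato-alveolar [tʃ] before a front vowel — gives [tʃ].
The one attested form of 'sun', [pɛko], shows underlying /pɛk/. Applying the same rule before a front vowel gives [pɛtʃi].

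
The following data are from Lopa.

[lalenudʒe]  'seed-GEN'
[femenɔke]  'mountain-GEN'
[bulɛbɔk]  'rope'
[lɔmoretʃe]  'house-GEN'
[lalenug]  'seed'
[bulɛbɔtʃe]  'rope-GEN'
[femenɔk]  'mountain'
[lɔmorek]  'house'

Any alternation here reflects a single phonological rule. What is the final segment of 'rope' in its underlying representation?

The root 'rope' surfaces as [bulɛbɔtʃe] and [bulɛbɔk], with a stem-final [tʃ] ~ [k] alternation.
The stem 'mountain' ([femenɔke], [femenɔk]) shows [k] unchanged in both environments, so [k] cannot be basic with [tʃ] derived before the GEN suffix.
The underlying segment must be /tʃ/; palato-alveolar /tʃ/ and /dʒ/ become [k] and [g] when no front vowel follows, yielding [k] there.

/tʃ/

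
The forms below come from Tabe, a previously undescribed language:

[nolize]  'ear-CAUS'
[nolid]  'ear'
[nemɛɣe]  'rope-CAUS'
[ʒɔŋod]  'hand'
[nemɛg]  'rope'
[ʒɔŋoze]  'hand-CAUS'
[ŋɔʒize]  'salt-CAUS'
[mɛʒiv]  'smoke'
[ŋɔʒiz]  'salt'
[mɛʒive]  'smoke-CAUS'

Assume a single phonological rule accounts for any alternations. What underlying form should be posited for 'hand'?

/ʒɔŋod/

'hand' shows [z] ~ [d] at the end of the stem ([ʒɔŋoze] vs [ʒɔŋod]).
But 'salt' keeps [z] in both environments ([ŋɔʒize], [ŋɔʒiz]), so there is no rule changing /z/ to [d] in isolation.
So /d/ is underlying, and a rule of intervocalic spirantization — voiced stops become fricatives between vowels — gives [z].
Hence 'hand' is /ʒɔŋod/ underlyingly.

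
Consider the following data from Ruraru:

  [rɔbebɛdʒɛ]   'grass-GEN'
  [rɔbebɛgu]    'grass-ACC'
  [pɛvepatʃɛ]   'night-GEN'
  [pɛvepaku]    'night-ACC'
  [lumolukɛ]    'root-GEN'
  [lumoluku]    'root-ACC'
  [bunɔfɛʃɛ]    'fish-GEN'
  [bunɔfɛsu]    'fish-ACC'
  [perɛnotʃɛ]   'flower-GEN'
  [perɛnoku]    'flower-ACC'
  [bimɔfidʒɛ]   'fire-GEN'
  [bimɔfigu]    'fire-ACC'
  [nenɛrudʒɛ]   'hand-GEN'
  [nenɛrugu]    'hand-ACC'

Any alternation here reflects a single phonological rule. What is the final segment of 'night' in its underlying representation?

/tʃ/

The root 'night' surfaces as [pɛvepatʃɛ] and [pɛvepaku], with a stem-final [tʃ] ~ [k] alternation.
But 'root' keeps [k] in both environments ([lumolukɛ], [lumoluku]), so there is no rule changing /k/ to [tʃ] before the GEN suffix.
So /tʃ/ is underlying, and a rule of depalatalization — palato-alveolar /tʃ/, /dʒ/ and /ʃ/ become [k], [g] and [s] when no front vowel follows — gives [k].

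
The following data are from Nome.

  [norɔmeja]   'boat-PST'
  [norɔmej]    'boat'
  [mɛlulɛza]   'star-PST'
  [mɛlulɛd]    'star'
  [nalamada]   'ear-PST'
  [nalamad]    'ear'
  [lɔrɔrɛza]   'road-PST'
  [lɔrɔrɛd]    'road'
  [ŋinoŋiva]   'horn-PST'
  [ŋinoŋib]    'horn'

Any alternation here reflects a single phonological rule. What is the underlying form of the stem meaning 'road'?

/lɔrɔrɛz/

The root 'road' surfaces as [lɔrɔrɛza] and [lɔrɔrɛd], with a stem-final [z] ~ [d] alternation.
But 'ear' keeps [d] in both environments ([nalamada], [nalamad]), so there is no rule changing /d/ to [z] before the PST suffix.
Therefore /z/ is basic and [d] is derived by word-final hardening (voiced fricatives become stops word-finally).
Hence 'road' is /lɔrɔrɛz/ underlyingly.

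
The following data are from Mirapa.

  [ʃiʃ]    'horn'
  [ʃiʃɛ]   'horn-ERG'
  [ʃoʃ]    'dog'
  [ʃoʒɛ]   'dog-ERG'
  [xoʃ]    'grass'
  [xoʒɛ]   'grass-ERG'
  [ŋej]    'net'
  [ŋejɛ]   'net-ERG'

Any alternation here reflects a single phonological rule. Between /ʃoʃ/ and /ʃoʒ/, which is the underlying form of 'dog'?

The stem for 'dog' ends in [ʃ] in [ʃoʃ] but [ʒ] in [ʃoʒɛ].
But 'horn' keeps [ʃ] in both environments ([ʃiʃ], [ʃiʃɛ]), so there is no rule changing /ʃ/ to [ʒ] before the ERG suffix.
So /ʒ/ is underlying, and a rule of word-final obstruent devoicing — voiced obstruents become voiceless word-finally — gives [ʃ].

/ʃoʒ/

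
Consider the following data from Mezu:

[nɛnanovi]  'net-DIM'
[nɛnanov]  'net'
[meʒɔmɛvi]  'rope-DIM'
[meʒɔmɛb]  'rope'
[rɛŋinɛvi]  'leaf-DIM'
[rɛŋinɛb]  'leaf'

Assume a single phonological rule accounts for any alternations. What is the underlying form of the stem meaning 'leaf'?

/rɛŋinɛb/

The root 'leaf' surfaces as [rɛŋinɛvi] and [rɛŋinɛb], with a stem-final [v] ~ [b] alternation.
Compare 'net', with invariant [v] in [nɛnanovi] and [nɛnanov]: an analysis with underlying /v/ and a rule producing [b] in isolation would wrongly predict alternation here too.
The alternation reflects intervocalic spirantization: voiced stops become fricatives between vowels. /b/ is underlying.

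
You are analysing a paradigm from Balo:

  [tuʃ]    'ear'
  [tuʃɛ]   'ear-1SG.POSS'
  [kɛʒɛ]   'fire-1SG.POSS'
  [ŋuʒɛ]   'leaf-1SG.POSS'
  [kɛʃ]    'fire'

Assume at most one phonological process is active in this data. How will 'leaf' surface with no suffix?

The stem for 'fire' ends in [ʒ] in [kɛʒɛ] but [ʃ] in [kɛʃ].
The stem 'ear' ([tuʃɛ], [tuʃ]) shows [ʃ] unchanged in both environments, so [ʃ] cannot be basic with [ʒ] derived before the 1SG.POSS suffix.
Therefore /ʒ/ is basic and [ʃ] is derived by word-final obstruent devoicing (voiced obstruents become voiceless word-finally).
The one attested form of 'leaf', [ŋuʒɛ], shows underlying /ŋuʒ/. Applying the same rule word-finally gives [ŋuʃ].

[ŋuʃ]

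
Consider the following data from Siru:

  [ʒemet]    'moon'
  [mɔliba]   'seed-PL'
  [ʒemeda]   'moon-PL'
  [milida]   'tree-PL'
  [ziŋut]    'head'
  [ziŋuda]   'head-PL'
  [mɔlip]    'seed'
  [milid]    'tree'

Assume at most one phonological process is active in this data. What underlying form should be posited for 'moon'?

/ʒemet/

The stem for 'moon' ends in [t] in [ʒemet] but [d] in [ʒemeda].
Compare 'tree', with invariant [d] in [milid] and [milida]: an analysis with underlying /d/ and a rule producing [t] in isolation would wrongly predict alternation here too.
Therefore /t/ is basic and [d] is derived by intervocalic voicing (voiceless stops become voiced between vowels).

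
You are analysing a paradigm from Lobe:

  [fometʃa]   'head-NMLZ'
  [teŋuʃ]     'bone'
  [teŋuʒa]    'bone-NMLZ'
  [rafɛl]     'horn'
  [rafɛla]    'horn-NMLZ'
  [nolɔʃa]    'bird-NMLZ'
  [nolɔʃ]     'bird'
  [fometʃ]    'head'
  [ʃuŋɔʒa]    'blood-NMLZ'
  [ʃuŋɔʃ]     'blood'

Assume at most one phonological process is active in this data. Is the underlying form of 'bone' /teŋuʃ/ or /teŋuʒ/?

The root 'bone' surfaces as [teŋuʒa] and [teŋuʃ], with a stem-final [ʒ] ~ [ʃ] alternation.
Compare 'bird', with invariant [ʃ] in [nolɔʃa] and [nolɔʃ]: an analysis with underlying /ʃ/ and a rule producing [ʒ] before the NMLZ suffix would wrongly predict alternation here too.
The underlying segment must be /ʒ/; voiced obstruents become voiceless word-finally, yielding [ʃ] there.

/teŋuʒ/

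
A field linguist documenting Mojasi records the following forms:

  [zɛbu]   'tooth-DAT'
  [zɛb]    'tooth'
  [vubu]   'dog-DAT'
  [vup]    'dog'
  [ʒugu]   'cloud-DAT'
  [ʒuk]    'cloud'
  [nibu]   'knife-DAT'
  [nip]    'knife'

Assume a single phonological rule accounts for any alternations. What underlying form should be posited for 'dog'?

/vup/

'dog' shows [b] ~ [p] at the end of the stem ([vubu] vs [vup]).
Compare 'tooth', with invariant [b] in [zɛbu] and [zɛb]: an analysis with underlying /b/ and a rule producing [p] in isolation would wrongly predict alternation here too.
The alternation reflects intervocalic voicing: voiceless stops become voiced between vowels. /p/ is underlying.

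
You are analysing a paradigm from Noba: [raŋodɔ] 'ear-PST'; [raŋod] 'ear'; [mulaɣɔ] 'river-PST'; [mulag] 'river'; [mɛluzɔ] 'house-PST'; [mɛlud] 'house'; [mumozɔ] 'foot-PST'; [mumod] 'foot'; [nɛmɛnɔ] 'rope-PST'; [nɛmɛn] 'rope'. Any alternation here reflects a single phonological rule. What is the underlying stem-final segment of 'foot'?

The root 'foot' surfaces as [mumozɔ] and [mumod], with a stem-final [z] ~ [d] alternation.
Compare 'ear', with invariant [d] in [raŋodɔ] and [raŋod]: an analysis with underlying /d/ and a rule producing [z] before the PST suffix would wrongly predict alternation here too.
The underlying segment must be /z/; voiced fricatives become stops word-finally, yielding [d] there.

/z/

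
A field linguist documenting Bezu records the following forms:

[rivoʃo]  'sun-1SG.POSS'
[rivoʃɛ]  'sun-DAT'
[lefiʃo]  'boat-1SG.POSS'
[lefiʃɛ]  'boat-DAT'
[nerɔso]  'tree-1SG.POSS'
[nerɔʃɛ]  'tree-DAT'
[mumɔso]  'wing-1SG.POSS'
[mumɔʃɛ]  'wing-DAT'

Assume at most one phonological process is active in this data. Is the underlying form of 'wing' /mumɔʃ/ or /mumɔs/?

The stem for 'wing' ends in [s] in [mumɔso] but [ʃ] in [mumɔʃɛ].
But 'boat' keeps [ʃ] in both environments ([lefiʃo], [lefiʃɛ]), so there is no rule changing /ʃ/ to [s] before the 1SG.POSS suffix.
Therefore /s/ is basic and [ʃ] is derived by palatalization before a front vowel (/s/ becomes palato-alveolar [ʃ] before a front vowel).

/mumɔs/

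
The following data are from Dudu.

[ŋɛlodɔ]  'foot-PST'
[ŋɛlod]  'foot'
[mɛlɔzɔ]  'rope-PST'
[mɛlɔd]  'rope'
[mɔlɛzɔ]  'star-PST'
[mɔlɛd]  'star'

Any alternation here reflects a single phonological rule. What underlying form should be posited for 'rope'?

In [mɛlɔzɔ] and [mɛlɔd] the final segment of 'rope' alternates: [z] ~ [d].
The stem 'foot' ([ŋɛlodɔ], [ŋɛlod]) shows [d] unchanged in both environments, so [d] cannot be basic with [z] derived before the PST suffix.
The underlying segment must be /z/; voiced fricatives become stops word-finally, yielding [d] there.

/mɛlɔz/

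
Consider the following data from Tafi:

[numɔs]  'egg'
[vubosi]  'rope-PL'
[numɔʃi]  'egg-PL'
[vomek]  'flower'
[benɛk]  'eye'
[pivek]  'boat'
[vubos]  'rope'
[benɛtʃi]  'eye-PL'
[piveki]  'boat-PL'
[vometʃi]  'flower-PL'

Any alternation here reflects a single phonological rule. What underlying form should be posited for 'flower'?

In [vomek] and [vometʃi] the final segment of 'flower' alternates: [k] ~ [tʃ].
Compare 'boat', with invariant [k] in [pivek] and [piveki]: an analysis with underlying /k/ and a rule producing [tʃ] before the PL suffix would wrongly predict alternation here too.
Therefore /tʃ/ is basic and [k] is derived by depalatalization (palato-alveolar /tʃ/ and /ʃ/ become [k] and [s] when no front vowel follows).

/vometʃ/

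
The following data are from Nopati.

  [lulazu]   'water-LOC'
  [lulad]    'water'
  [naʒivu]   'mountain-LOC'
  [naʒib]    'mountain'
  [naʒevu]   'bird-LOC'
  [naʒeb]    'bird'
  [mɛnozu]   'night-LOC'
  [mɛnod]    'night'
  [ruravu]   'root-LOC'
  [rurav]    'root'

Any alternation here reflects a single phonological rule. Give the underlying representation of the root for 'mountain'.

/naʒib/

In [naʒivu] and [naʒib] the final segment of 'mountain' alternates: [v] ~ [b].
The stem 'root' ([ruravu], [rurav]) shows [v] unchanged in both environments, so [v] cannot be basic with [b] derived in isolation.
Therefore /b/ is basic and [v] is derived by intervocalic spirantization (voiced stops become fricatives between vowels).
The underlying form of 'mountain' is therefore /naʒib/.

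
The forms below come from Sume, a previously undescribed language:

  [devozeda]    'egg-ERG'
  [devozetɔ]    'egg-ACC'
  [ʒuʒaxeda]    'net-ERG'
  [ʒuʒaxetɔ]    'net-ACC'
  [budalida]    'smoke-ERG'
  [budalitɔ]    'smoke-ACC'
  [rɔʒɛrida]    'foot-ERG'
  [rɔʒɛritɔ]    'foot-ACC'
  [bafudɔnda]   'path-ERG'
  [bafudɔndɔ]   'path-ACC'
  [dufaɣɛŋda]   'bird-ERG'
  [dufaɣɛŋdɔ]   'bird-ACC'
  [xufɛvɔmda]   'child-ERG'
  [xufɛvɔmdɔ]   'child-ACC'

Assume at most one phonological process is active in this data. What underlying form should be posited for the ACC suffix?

/-tɔ/

The ACC morpheme has two allomorphs, [-dɔ] and [-tɔ].
The ERG suffix, which begins with [d], is invariant after every stem; so [d] is not altered by any rule here.
So the underlying form is /-tɔ/, and voiceless stops become voiced after a nasal.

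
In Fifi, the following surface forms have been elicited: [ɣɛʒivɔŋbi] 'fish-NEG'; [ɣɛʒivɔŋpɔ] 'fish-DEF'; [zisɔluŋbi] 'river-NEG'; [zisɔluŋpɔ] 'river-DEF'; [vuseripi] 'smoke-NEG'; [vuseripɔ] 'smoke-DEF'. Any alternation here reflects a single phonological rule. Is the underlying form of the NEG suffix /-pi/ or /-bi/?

/-bi/

The NEG morpheme has two allomorphs, [-bi] and [-pi].
By contrast the DEF suffix keeps its initial [p] throughout — that segment must be underlying.
The NEG suffix is therefore /-bi/ underlyingly, with post-vocalic devoicing: voiced stops become voiceless after a vowel.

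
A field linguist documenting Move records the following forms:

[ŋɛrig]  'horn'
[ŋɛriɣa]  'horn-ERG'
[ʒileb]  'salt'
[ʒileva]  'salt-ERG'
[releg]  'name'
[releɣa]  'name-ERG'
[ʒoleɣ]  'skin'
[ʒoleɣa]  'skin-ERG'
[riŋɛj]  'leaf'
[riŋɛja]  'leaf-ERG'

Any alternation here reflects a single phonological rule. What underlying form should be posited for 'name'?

/releg/

'name' shows [g] ~ [ɣ] at the end of the stem ([releg] vs [releɣa]).
Compare 'skin', with invariant [ɣ] in [ʒoleɣ] and [ʒoleɣa]: an analysis with underlying /ɣ/ and a rule producing [g] in isolation would wrongly predict alternation here too.
The alternation reflects intervocalic spirantization: voiced stops become fricatives between vowels. /g/ is underlying.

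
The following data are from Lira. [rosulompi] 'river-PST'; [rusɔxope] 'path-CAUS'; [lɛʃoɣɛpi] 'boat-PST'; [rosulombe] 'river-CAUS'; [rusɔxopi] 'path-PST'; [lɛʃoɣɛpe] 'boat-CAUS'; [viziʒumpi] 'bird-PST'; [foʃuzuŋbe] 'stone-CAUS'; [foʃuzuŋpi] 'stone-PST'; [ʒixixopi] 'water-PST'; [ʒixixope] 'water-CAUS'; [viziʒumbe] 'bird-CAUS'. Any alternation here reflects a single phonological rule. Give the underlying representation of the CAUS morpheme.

The CAUS suffix surfaces as [-be] and [-pe], depending on the final segment of the stem.
The PST suffix, which begins with [p], is invariant after every stem; so [p] is not altered by any rule here.
The CAUS suffix is therefore /-be/ underlyingly, with post-vocalic devoicing: voiced stops become voiceless after a vowel.

/-be/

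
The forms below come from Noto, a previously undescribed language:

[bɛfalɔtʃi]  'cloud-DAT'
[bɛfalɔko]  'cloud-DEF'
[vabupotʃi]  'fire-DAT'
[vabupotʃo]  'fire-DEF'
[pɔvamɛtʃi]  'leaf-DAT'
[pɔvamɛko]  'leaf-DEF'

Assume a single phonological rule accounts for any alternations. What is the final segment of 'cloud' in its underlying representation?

The root 'cloud' surfaces as [bɛfalɔtʃi] and [bɛfalɔko], with a stem-final [tʃ] ~ [k] alternation.
But 'fire' keeps [tʃ] in both environments ([vabupotʃi], [vabupotʃo]), so there is no rule changing /tʃ/ to [k] before the DEF suffix.
Therefore /k/ is basic and [tʃ] is derived by palatalization before a front vowel (/k/ becomes palato-alveolar [tʃ] before a front vowel).

/k/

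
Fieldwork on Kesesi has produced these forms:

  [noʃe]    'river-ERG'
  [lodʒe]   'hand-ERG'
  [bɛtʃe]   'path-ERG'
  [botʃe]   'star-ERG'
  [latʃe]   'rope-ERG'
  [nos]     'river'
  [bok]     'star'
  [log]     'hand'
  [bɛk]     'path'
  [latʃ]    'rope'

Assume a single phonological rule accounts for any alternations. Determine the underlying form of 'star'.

/bok/

The stem for 'star' ends in [tʃ] in [botʃe] but [k] in [bok].
Compare 'rope', with invariant [tʃ] in [latʃe] and [latʃ]: an analysis with underlying /tʃ/ and a rule producing [k] in isolation would wrongly predict alternation here too.
The alternation reflects palatalization before a front vowel: /k/, /g/ and /s/ become palato-alveolar [tʃ], [dʒ] and [ʃ] before a front vowel. /k/ is underlying.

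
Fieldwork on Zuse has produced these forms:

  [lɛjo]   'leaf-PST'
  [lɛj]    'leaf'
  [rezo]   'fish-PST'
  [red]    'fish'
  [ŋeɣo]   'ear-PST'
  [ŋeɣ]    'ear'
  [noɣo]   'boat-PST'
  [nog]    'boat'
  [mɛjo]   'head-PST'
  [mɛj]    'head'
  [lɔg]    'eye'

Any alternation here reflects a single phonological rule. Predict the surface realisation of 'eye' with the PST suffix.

The root 'boat' surfaces as [noɣo] and [nog], with a stem-final [ɣ] ~ [g] alternation.
The stem 'ear' ([ŋeɣo], [ŋeɣ]) shows [ɣ] unchanged in both environments, so [ɣ] cannot be basic with [g] derived in isolation.
The underlying segment must be /g/; voiced stops become fricatives between vowels, yielding [ɣ] there.
From [lɔg] the stem 'eye' is /lɔg/; between vowels this yields [lɔɣo].

[lɔɣo]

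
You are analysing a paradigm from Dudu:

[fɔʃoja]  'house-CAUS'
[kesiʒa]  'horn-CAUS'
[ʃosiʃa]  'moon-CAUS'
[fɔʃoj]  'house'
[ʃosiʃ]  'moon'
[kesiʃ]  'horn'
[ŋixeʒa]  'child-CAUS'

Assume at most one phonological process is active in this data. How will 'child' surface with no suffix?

The stem for 'horn' ends in [ʃ] in [kesiʃ] but [ʒ] in [kesiʒa].
But 'moon' keeps [ʃ] in both environments ([ʃosiʃ], [ʃosiʃa]), so there is no rule changing /ʃ/ to [ʒ] before the CAUS suffix.
So /ʒ/ is underlying, and a rule of word-final obstruent devoicing — voiced obstruents become voiceless word-finally — gives [ʃ].
The one attested form of 'child', [ŋixeʒa], shows underlying /ŋixeʒ/. Applying the same rule word-finally gives [ŋixeʃ].

[ŋixeʃ]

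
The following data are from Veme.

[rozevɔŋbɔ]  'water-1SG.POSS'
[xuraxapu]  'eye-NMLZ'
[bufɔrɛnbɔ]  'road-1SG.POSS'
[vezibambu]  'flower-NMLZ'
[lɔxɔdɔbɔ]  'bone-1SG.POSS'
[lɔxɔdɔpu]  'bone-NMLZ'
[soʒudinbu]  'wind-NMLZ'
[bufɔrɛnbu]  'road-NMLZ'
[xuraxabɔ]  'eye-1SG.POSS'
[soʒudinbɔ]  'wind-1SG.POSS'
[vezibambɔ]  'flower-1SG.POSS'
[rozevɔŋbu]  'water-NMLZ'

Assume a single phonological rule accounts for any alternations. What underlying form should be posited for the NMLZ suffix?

The NMLZ morpheme has two allomorphs, [-bu] and [-pu].
By contrast the 1SG.POSS suffix keeps its initial [b] throughout — that segment must be underlying.
The NMLZ suffix is therefore /-pu/ underlyingly, with post-nasal voicing: voiceless stops become voiced after a nasal.

/-pu/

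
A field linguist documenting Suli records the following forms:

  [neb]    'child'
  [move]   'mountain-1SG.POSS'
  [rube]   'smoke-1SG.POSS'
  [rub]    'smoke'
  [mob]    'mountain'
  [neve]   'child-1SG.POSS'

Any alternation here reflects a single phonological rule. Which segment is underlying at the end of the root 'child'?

In [neve] and [neb] the final segment of 'child' alternates: [v] ~ [b].
Compare 'smoke', with invariant [b] in [rube] and [rub]: an analysis with underlying /b/ and a rule producing [v] before the 1SG.POSS suffix would wrongly predict alternation here too.
The underlying segment must be /v/; voiced fricatives become stops word-finally, yielding [b] there.

/v/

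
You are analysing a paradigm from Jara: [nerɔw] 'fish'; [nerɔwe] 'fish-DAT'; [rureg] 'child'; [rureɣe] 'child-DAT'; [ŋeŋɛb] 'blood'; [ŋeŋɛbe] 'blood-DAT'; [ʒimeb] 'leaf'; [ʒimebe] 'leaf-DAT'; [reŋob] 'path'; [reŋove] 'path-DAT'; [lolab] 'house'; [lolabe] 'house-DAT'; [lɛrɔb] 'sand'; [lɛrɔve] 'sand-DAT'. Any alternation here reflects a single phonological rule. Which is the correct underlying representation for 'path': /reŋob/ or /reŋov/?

/reŋov/

The stem for 'path' ends in [b] in [reŋob] but [v] in [reŋove].
If /b/ were underlying and a rule turned it into [v] before the DAT suffix, 'blood' would also alternate; but it has [b] in both [ŋeŋɛb] and [ŋeŋɛbe].
Therefore /v/ is basic and [b] is derived by word-final hardening (voiced fricatives become stops word-finally).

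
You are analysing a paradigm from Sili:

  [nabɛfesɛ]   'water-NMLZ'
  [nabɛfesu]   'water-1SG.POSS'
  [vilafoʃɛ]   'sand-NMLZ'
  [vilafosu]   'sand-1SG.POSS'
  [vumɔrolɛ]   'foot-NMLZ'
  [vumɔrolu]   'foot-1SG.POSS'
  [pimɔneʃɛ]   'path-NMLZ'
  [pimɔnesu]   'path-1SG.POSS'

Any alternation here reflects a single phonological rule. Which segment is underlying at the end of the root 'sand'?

The stem for 'sand' ends in [ʃ] in [vilafoʃɛ] but [s] in [vilafosu].
Compare 'water', with invariant [s] in [nabɛfesɛ] and [nabɛfesu]: an analysis with underlying /s/ and a rule producing [ʃ] before the NMLZ suffix would wrongly predict alternation here too.
Therefore /ʃ/ is basic and [s] is derived by depalatalization (palato-alveolar /ʃ/ becomes [s] when no front vowel follows).

/ʃ/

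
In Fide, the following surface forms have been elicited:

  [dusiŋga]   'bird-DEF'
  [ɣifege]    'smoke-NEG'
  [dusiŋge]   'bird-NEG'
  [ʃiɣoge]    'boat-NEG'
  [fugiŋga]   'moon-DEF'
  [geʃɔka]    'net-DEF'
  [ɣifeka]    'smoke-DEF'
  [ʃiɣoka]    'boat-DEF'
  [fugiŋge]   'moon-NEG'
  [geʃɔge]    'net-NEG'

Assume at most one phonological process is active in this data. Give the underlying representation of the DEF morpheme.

/-ka/

The DEF morpheme has two allomorphs, [-ga] and [-ka].
The NEG suffix, which begins with [g], is invariant after every stem; so [g] is not altered by any rule here.
The DEF suffix is therefore /-ka/ underlyingly, with post-nasal voicing: voiceless stops become voiced after a nasal.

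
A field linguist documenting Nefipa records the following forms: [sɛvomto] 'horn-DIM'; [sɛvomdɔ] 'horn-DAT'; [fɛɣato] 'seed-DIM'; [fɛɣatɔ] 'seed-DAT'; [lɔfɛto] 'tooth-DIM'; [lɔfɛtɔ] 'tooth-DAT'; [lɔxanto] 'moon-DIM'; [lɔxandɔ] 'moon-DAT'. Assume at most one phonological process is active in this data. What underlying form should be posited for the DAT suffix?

The DAT morpheme has two allomorphs, [-dɔ] and [-tɔ].
The DIM suffix, which begins with [t], is invariant after every stem; so [t] is not altered by any rule here.
The DAT suffix is therefore /-dɔ/ underlyingly, with post-vocalic devoicing: voiced stops become voiceless after a vowel.

/-dɔ/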